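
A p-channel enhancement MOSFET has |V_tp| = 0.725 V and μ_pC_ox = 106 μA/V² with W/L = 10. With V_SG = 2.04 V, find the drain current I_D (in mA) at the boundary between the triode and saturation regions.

I_D = 0.916 mA

At the boundary V_SD = V_ov = V_SG − |V_tp| = 2.04 − 0.725 = 1.31 V.
k_p = μ_pC_ox · (W/L) = 1.06 mA/V².
I_D = ½ k_p V_ov² = 0.5 × 1.06 × 1.31² = 0.916 mA.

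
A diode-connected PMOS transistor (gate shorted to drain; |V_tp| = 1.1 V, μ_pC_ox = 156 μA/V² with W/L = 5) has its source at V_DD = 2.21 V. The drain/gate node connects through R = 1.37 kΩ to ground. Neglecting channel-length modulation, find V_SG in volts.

With gate tied to drain, V_SG = V_SD ≥ V_SG − |V_tp|, so the device is in saturation.
k_p = μ_pC_ox · (W/L) = 0.78 mA/V².
KCL at the drain: ½ k_p (V_SG − |V_tp|)² = (V_DD − V_SG)/R.
Let x = V_SG − 1.1. Then 0.534 x² + x − 1.11 = 0, giving x = 0.783 V (positive root), so V_SG = 1.88 V.
I_D = (V_DD − V_SG)/R = (2.21 − 1.88) / 1.37 = 0.239 mA.

V_SG = 1.88 V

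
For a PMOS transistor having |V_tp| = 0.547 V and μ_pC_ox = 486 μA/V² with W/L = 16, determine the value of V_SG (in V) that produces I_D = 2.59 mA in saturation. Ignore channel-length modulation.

V_SG = 1.36 V

k_p = μ_pC_ox · (W/L) = 7.776 mA/V².
In saturation I_D = ½ k_p (V_SG − |V_tp|)², so V_SG − |V_tp| = √(2 I_D / k_p) = √(2 × 2.59 / 7.776) = 0.816 V.
V_SG = 0.547 + 0.816 = 1.36 V.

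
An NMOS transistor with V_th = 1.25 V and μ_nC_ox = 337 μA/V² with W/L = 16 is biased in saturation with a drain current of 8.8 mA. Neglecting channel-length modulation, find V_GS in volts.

k_n = μ_nC_ox · (W/L) = 5.392 mA/V².
In saturation I_D = ½ k_n (V_GS − V_th)², so V_GS − V_th = √(2 I_D / k_n) = √(2 × 8.8 / 5.392) = 1.81 V.
V_GS = 1.25 + 1.81 = 3.06 V.

V_GS = 3.06 V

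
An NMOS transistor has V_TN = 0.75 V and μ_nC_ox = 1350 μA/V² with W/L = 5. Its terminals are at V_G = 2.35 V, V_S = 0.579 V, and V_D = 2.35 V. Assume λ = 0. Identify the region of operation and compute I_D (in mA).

Saturation; I_D = 3.52 mA

V_GS = V_G − V_S = 2.35 − 0.579 = 1.77 V; V_DS = V_D − V_S = 2.35 − 0.579 = 1.77 V.
k_n = μ_nC_ox · (W/L) = 6.75 mA/V².
V_ov = V_GS − V_TN = 1.77 − 0.75 = 1.02 V.
Since V_DS = 1.77 V ≥ V_ov = 1.02 V, the device is in saturation.
I_D = ½ k_n V_ov² = 0.5 × 6.75 × 1.02² = 3.52 mA.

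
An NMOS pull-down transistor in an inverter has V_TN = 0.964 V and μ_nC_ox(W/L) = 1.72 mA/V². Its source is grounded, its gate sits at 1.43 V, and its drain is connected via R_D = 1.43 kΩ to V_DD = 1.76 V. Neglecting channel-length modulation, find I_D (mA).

V_GS = V_G = 1.43 V, so V_ov = 1.43 − 0.964 = 0.466 V.
Assume saturation: I_D = ½ k_n V_ov² = 0.5 × 1.72 × 0.466² = 0.187 mA, giving V_DS = V_DD − I_D R_D = 1.76 − 0.187 × 1.43 = 1.49 V.
V_DS = 1.49 V ≥ V_ov = 0.466 V, confirming saturation.

I_D = 0.187 mA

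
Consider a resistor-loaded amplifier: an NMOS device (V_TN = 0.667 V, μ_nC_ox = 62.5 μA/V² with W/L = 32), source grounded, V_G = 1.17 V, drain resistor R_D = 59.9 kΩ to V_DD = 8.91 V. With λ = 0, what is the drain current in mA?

V_GS = V_G = 1.17 V, so V_ov = 1.17 − 0.667 = 0.503 V.
k_n = μ_nC_ox · (W/L) = 2 mA/V².
Assume saturation: I_D = ½ k_n V_ov² = 0.5 × 2 × 0.503² = 0.253 mA, giving V_DS = V_DD − I_D R_D = 8.91 − 0.253 × 59.9 = -6.25 V.
But -6.25 V < V_ov = 0.503 V, so the device is actually in triode.
In triode I_D = k_n[V_ov V_DS − ½ V_DS²] and I_D = (V_DD − V_DS)/R_D. Equating: 59.9 V_DS² − 61.26 V_DS + 8.91 = 0, giving V_DS = 0.176 V (the root below V_ov).
I_D = (8.91 − 0.176) / 59.9 = 0.146 mA.

I_D = 0.146 mA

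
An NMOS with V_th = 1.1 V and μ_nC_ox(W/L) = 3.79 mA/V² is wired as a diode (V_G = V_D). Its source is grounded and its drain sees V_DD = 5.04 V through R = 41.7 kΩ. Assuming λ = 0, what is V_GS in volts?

With gate tied to drain, V_GS = V_DS ≥ V_GS − V_th, so the device is in saturation.
KCL at the drain: ½ k_n (V_GS − V_th)² = (V_DD − V_GS)/R.
Let x = V_GS − 1.1. Then 79 x² + x − 3.94 = 0, giving x = 0.217 V (positive root), so V_GS = 1.32 V.
I_D = (V_DD − V_GS)/R = (5.04 − 1.32) / 41.7 = 0.0893 mA.

V_GS = 1.32 V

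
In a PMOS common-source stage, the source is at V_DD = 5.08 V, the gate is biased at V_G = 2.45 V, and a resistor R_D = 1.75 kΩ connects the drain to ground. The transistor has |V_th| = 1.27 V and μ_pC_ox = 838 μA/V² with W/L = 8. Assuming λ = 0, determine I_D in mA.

I_D = 2.71 mA

V_SG = V_DD − V_G = 5.08 − 2.45 = 2.63 V, so V_ov = 2.63 − 1.27 = 1.36 V.
k_p = μ_pC_ox · (W/L) = 6.704 mA/V².
Assume saturation: I_D = ½ k_p V_ov² = 0.5 × 6.704 × 1.36² = 6.2 mA, giving V_SD = V_DD − I_D R_D = 5.08 − 6.2 × 1.75 = -5.77 V.
But -5.77 V < V_ov = 1.36 V, so the device is actually in triode.
In triode I_D = k_p[V_ov V_SD − ½ V_SD²] and I_D = (V_DD − V_SD)/R_D. Equating: 5.87 V_SD² − 16.96 V_SD + 5.08 = 0, giving V_SD = 0.339 V (the root below V_ov).
I_D = (5.08 − 0.339) / 1.75 = 2.71 mA.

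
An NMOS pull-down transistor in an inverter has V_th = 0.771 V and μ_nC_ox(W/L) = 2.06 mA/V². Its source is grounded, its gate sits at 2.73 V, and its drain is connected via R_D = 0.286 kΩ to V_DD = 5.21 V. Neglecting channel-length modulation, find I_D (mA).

V_GS = V_G = 2.73 V, so V_ov = 2.73 − 0.771 = 1.96 V.
Assume saturation: I_D = ½ k_n V_ov² = 0.5 × 2.06 × 1.96² = 3.95 mA, giving V_DS = V_DD − I_D R_D = 5.21 − 3.95 × 0.286 = 4.08 V.
V_DS = 4.08 V ≥ V_ov = 1.96 V, confirming saturation.

I_D = 3.95 mA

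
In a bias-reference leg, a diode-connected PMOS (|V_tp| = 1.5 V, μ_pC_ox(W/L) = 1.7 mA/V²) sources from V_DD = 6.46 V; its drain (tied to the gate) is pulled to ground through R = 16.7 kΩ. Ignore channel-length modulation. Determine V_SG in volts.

V_SG = 2.06 V

With gate tied to drain, V_SG = V_SD ≥ V_SG − |V_tp|, so the device is in saturation.
KCL at the drain: ½ k_p (V_SG − |V_tp|)² = (V_DD − V_SG)/R.
Let x = V_SG − 1.5. Then 14.2 x² + x − 4.96 = 0, giving x = 0.557 V (positive root), so V_SG = 2.06 V.
I_D = (V_DD − V_SG)/R = (6.46 − 2.06) / 16.7 = 0.264 mA.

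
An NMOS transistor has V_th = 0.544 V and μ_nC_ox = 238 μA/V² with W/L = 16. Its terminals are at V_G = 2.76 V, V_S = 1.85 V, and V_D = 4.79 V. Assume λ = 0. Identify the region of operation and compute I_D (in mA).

Saturation; I_D = 0.255 mA

V_GS = V_G − V_S = 2.76 − 1.85 = 0.91 V; V_DS = V_D − V_S = 4.79 − 1.85 = 2.94 V.
k_n = μ_nC_ox · (W/L) = 3.808 mA/V².
V_ov = V_GS − V_th = 0.91 − 0.544 = 0.366 V.
Since V_DS = 2.94 V ≥ V_ov = 0.366 V, the device is in saturation.
I_D = ½ k_n V_ov² = 0.5 × 3.808 × 0.366² = 0.255 mA.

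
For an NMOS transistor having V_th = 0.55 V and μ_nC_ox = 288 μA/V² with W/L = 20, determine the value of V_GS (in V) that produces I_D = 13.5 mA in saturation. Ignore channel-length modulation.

V_GS = 2.72 V

k_n = μ_nC_ox · (W/L) = 5.76 mA/V².
In saturation I_D = ½ k_n (V_GS − V_th)², so V_GS − V_th = √(2 I_D / k_n) = √(2 × 13.5 / 5.76) = 2.17 V.
V_GS = 0.55 + 2.17 = 2.72 V.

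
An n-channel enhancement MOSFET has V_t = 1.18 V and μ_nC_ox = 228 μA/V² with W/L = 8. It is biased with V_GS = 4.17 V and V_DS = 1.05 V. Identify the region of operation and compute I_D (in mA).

Triode; I_D = 4.72 mA

k_n = μ_nC_ox · (W/L) = 1.824 mA/V².
V_ov = V_GS − V_t = 4.17 − 1.18 = 2.99 V.
Since V_DS = 1.05 V < V_ov = 2.99 V, the device is in the triode region.
I_D = k_n [V_ov · V_DS − ½ V_DS²] = 1.824 × [2.99 × 1.05 − 0.5 × 1.05²] = 4.72 mA.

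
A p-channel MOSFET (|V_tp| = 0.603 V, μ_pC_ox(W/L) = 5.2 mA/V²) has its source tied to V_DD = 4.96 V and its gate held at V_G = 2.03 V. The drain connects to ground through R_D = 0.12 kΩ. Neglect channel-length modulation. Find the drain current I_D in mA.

V_SG = V_DD − V_G = 4.96 − 2.03 = 2.93 V, so V_ov = 2.93 − 0.603 = 2.33 V.
Assume saturation: I_D = ½ k_p V_ov² = 0.5 × 5.2 × 2.33² = 14.1 mA, giving V_SD = V_DD − I_D R_D = 4.96 − 14.1 × 0.12 = 3.27 V.
V_SD = 3.27 V ≥ V_ov = 2.33 V, confirming saturation.

I_D = 14.1 mA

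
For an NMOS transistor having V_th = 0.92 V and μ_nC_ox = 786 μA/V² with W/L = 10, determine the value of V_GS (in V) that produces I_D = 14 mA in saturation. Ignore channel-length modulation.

k_n = μ_nC_ox · (W/L) = 7.86 mA/V².
In saturation I_D = ½ k_n (V_GS − V_th)², so V_GS − V_th = √(2 I_D / k_n) = √(2 × 14 / 7.86) = 1.89 V.
V_GS = 0.92 + 1.89 = 2.81 V.

V_GS = 2.81 V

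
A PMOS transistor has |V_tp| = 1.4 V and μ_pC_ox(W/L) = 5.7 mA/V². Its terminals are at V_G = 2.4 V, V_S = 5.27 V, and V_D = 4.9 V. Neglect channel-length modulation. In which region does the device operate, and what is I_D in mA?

V_SG = V_S − V_G = 5.27 − 2.4 = 2.87 V; V_SD = V_S − V_D = 5.27 − 4.9 = 0.37 V.
V_ov = V_SG − |V_tp| = 2.87 − 1.4 = 1.47 V.
Since V_SD = 0.37 V < V_ov = 1.47 V, the device is in the triode region.
I_D = k_p [V_ov · V_SD − ½ V_SD²] = 5.7 × [1.47 × 0.37 − 0.5 × 0.37²] = 2.71 mA.

Triode; I_D = 2.71 mA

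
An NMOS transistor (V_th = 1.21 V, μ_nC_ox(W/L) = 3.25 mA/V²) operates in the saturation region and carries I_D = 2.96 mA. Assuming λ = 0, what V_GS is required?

In saturation I_D = ½ k_n (V_GS − V_th)², so V_GS − V_th = √(2 I_D / k_n) = √(2 × 2.96 / 3.25) = 1.35 V.
V_GS = 1.21 + 1.35 = 2.56 V.

V_GS = 2.56 V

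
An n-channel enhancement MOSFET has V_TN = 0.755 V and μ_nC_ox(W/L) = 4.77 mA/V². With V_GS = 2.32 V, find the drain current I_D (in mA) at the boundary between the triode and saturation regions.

I_D = 5.84 mA

At the boundary V_DS = V_ov = V_GS − V_TN = 2.32 − 0.755 = 1.56 V.
I_D = ½ k_n V_ov² = 0.5 × 4.77 × 1.56² = 5.84 mA.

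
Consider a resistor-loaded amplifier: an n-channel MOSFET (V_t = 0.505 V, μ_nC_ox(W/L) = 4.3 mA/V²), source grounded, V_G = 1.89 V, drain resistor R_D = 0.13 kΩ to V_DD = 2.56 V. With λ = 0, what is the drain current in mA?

I_D = 4.12 mA

V_GS = V_G = 1.89 V, so V_ov = 1.89 − 0.505 = 1.38 V.
Assume saturation: I_D = ½ k_n V_ov² = 0.5 × 4.3 × 1.38² = 4.12 mA, giving V_DS = V_DD − I_D R_D = 2.56 − 4.12 × 0.13 = 2.02 V.
V_DS = 2.02 V ≥ V_ov = 1.38 V, confirming saturation.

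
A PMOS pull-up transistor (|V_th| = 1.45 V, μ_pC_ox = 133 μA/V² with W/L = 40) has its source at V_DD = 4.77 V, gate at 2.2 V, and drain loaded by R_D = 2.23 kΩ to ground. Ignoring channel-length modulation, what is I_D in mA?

I_D = 1.96 mA

V_SG = V_DD − V_G = 4.77 − 2.2 = 2.57 V, so V_ov = 2.57 − 1.45 = 1.12 V.
k_p = μ_pC_ox · (W/L) = 5.32 mA/V².
Assume saturation: I_D = ½ k_p V_ov² = 0.5 × 5.32 × 1.12² = 3.34 mA, giving V_SD = V_DD − I_D R_D = 4.77 − 3.34 × 2.23 = -2.67 V.
But -2.67 V < V_ov = 1.12 V, so the device is actually in triode.
In triode I_D = k_p[V_ov V_SD − ½ V_SD²] and I_D = (V_DD − V_SD)/R_D. Equating: 5.93 V_SD² − 14.29 V_SD + 4.77 = 0, giving V_SD = 0.4 V (the root below V_ov).
I_D = (4.77 − 0.4) / 2.23 = 1.96 mA.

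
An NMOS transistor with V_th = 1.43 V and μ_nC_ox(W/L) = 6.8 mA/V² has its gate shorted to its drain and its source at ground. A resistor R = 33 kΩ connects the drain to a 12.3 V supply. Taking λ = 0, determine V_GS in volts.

V_GS = 1.74 V

With gate tied to drain, V_GS = V_DS ≥ V_GS − V_th, so the device is in saturation.
KCL at the drain: ½ k_n (V_GS − V_th)² = (V_DD − V_GS)/R.
Let x = V_GS − 1.43. Then 112 x² + x − 10.87 = 0, giving x = 0.307 V (positive root), so V_GS = 1.74 V.
I_D = (V_DD − V_GS)/R = (12.3 − 1.74) / 33 = 0.32 mA.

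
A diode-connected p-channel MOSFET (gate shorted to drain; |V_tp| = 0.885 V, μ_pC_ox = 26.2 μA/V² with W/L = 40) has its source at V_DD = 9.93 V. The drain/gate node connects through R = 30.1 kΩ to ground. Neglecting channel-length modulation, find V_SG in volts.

V_SG = 1.61 V

With gate tied to drain, V_SG = V_SD ≥ V_SG − |V_tp|, so the device is in saturation.
k_p = μ_pC_ox · (W/L) = 1.048 mA/V².
KCL at the drain: ½ k_p (V_SG − |V_tp|)² = (V_DD − V_SG)/R.
Let x = V_SG − 0.885. Then 15.8 x² + x − 9.045 = 0, giving x = 0.726 V (positive root), so V_SG = 1.61 V.
I_D = (V_DD − V_SG)/R = (9.93 − 1.61) / 30.1 = 0.276 mA.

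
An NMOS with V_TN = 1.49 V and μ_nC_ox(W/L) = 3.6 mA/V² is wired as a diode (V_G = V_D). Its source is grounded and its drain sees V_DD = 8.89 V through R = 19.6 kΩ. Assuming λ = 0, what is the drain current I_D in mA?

I_D = 0.355 mA

With gate tied to drain, V_GS = V_DS ≥ V_GS − V_TN, so the device is in saturation.
KCL at the drain: ½ k_n (V_GS − V_TN)² = (V_DD − V_GS)/R.
Let x = V_GS − 1.49. Then 35.3 x² + x − 7.4 = 0, giving x = 0.444 V (positive root), so V_GS = 1.93 V.
I_D = (V_DD − V_GS)/R = (8.89 − 1.93) / 19.6 = 0.355 mA.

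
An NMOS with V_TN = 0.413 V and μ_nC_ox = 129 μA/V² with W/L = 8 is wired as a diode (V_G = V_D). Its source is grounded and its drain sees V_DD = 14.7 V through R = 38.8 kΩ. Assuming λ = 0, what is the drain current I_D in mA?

I_D = 0.347 mA

With gate tied to drain, V_GS = V_DS ≥ V_GS − V_TN, so the device is in saturation.
k_n = μ_nC_ox · (W/L) = 1.032 mA/V².
KCL at the drain: ½ k_n (V_GS − V_TN)² = (V_DD − V_GS)/R.
Let x = V_GS − 0.413. Then 20 x² + x − 14.29 = 0, giving x = 0.82 V (positive root), so V_GS = 1.23 V.
I_D = (V_DD − V_GS)/R = (14.7 − 1.23) / 38.8 = 0.347 mA.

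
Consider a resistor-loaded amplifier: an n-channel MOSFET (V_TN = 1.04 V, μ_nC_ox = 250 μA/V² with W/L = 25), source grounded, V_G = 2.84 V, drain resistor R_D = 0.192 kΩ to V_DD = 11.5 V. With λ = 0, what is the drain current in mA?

I_D = 10.1 mA

V_GS = V_G = 2.84 V, so V_ov = 2.84 − 1.04 = 1.8 V.
k_n = μ_nC_ox · (W/L) = 6.25 mA/V².
Assume saturation: I_D = ½ k_n V_ov² = 0.5 × 6.25 × 1.8² = 10.1 mA, giving V_DS = V_DD − I_D R_D = 11.5 − 10.1 × 0.192 = 9.56 V.
V_DS = 9.56 V ≥ V_ov = 1.8 V, confirming saturation.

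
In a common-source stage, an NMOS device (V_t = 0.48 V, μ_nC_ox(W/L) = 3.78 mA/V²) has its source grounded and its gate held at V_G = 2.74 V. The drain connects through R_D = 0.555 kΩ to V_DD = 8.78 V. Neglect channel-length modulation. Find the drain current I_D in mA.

V_GS = V_G = 2.74 V, so V_ov = 2.74 − 0.48 = 2.26 V.
Assume saturation: I_D = ½ k_n V_ov² = 0.5 × 3.78 × 2.26² = 9.65 mA, giving V_DS = V_DD − I_D R_D = 8.78 − 9.65 × 0.555 = 3.42 V.
V_DS = 3.42 V ≥ V_ov = 2.26 V, confirming saturation.

I_D = 9.65 mA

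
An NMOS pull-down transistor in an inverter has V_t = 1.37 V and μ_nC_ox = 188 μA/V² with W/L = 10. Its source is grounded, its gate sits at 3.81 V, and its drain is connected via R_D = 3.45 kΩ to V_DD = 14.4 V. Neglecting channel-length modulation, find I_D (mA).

V_GS = V_G = 3.81 V, so V_ov = 3.81 − 1.37 = 2.44 V.
k_n = μ_nC_ox · (W/L) = 1.88 mA/V².
Assume saturation: I_D = ½ k_n V_ov² = 0.5 × 1.88 × 2.44² = 5.6 mA, giving V_DS = V_DD − I_D R_D = 14.4 − 5.6 × 3.45 = -4.91 V.
But -4.91 V < V_ov = 2.44 V, so the device is actually in triode.
In triode I_D = k_n[V_ov V_DS − ½ V_DS²] and I_D = (V_DD − V_DS)/R_D. Equating: 3.24 V_DS² − 16.83 V_DS + 14.4 = 0, giving V_DS = 1.08 V (the root below V_ov).
I_D = (14.4 − 1.08) / 3.45 = 3.86 mA.

I_D = 3.86 mA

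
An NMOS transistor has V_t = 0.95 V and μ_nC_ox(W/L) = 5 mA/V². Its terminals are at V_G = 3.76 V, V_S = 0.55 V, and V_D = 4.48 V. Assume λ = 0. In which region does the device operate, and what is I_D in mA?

Saturation; I_D = 12.8 mA

V_GS = V_G − V_S = 3.76 − 0.55 = 3.21 V; V_DS = V_D − V_S = 4.48 − 0.55 = 3.93 V.
V_ov = V_GS − V_t = 3.21 − 0.95 = 2.26 V.
Since V_DS = 3.93 V ≥ V_ov = 2.26 V, the device is in saturation.
I_D = ½ k_n V_ov² = 0.5 × 5 × 2.26² = 12.8 mA.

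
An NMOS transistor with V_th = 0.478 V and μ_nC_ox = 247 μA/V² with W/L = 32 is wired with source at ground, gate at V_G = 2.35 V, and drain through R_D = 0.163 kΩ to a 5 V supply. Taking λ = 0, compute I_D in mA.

V_GS = V_G = 2.35 V, so V_ov = 2.35 − 0.478 = 1.87 V.
k_n = μ_nC_ox · (W/L) = 7.904 mA/V².
Assume saturation: I_D = ½ k_n V_ov² = 0.5 × 7.904 × 1.87² = 13.8 mA, giving V_DS = V_DD − I_D R_D = 5 − 13.8 × 0.163 = 2.74 V.
V_DS = 2.74 V ≥ V_ov = 1.87 V, confirming saturation.

I_D = 13.8 mA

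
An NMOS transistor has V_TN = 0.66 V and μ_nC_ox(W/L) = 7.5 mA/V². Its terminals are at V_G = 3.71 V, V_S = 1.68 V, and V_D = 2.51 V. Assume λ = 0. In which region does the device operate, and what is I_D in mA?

Triode; I_D = 5.94 mA

V_GS = V_G − V_S = 3.71 − 1.68 = 2.03 V; V_DS = V_D − V_S = 2.51 − 1.68 = 0.83 V.
V_ov = V_GS − V_TN = 2.03 − 0.66 = 1.37 V.
Since V_DS = 0.83 V < V_ov = 1.37 V, the device is in the triode region.
I_D = k_n [V_ov · V_DS − ½ V_DS²] = 7.5 × [1.37 × 0.83 − 0.5 × 0.83²] = 5.94 mA.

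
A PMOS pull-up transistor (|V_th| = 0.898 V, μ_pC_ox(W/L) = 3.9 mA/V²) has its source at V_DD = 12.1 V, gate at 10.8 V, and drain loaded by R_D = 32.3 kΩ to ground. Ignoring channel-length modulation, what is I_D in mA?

V_SG = V_DD − V_G = 12.1 − 10.8 = 1.3 V, so V_ov = 1.3 − 0.898 = 0.402 V.
Assume saturation: I_D = ½ k_p V_ov² = 0.5 × 3.9 × 0.402² = 0.315 mA, giving V_SD = V_DD − I_D R_D = 12.1 − 0.315 × 32.3 = 1.92 V.
V_SD = 1.92 V ≥ V_ov = 0.402 V, confirming saturation.

I_D = 0.315 mA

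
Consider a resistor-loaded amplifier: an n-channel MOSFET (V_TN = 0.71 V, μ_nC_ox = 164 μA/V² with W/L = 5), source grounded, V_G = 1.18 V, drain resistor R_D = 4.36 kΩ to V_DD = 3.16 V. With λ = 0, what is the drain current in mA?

V_GS = V_G = 1.18 V, so V_ov = 1.18 − 0.71 = 0.47 V.
k_n = μ_nC_ox · (W/L) = 0.82 mA/V².
Assume saturation: I_D = ½ k_n V_ov² = 0.5 × 0.82 × 0.47² = 0.0906 mA, giving V_DS = V_DD − I_D R_D = 3.16 − 0.0906 × 4.36 = 2.77 V.
V_DS = 2.77 V ≥ V_ov = 0.47 V, confirming saturation.

I_D = 0.0906 mA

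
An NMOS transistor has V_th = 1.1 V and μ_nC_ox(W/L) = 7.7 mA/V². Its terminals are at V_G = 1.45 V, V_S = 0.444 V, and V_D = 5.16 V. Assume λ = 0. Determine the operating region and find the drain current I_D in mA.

V_GS = V_G − V_S = 1.45 − 0.444 = 1.01 V; V_DS = V_D − V_S = 5.16 − 0.444 = 4.72 V.
V_GS = 1.01 V < V_th = 1.1 V, so the transistor is in cutoff.

Cutoff; I_D = 0 mA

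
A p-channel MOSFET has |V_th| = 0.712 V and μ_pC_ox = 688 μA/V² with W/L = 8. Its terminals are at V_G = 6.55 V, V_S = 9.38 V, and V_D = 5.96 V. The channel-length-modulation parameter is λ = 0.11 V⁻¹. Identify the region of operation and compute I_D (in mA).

V_SG = V_S − V_G = 9.38 − 6.55 = 2.83 V; V_SD = V_S − V_D = 9.38 − 5.96 = 3.42 V.
k_p = μ_pC_ox · (W/L) = 5.504 mA/V².
V_ov = V_SG − |V_th| = 2.83 − 0.712 = 2.12 V.
Since V_SD = 3.42 V ≥ V_ov = 2.12 V, the device is in saturation.
I_D = ½ k_p V_ov² (1 + λ V_SD) = 0.5 × 5.504 × 2.12² × (1 + 0.11 × 3.42) = 17 mA.

Saturation; I_D = 17.0 mA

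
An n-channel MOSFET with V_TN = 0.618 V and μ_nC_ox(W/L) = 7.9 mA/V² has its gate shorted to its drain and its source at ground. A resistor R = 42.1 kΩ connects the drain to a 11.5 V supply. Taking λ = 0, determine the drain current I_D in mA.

With gate tied to drain, V_GS = V_DS ≥ V_GS − V_TN, so the device is in saturation.
KCL at the drain: ½ k_n (V_GS − V_TN)² = (V_DD − V_GS)/R.
Let x = V_GS − 0.618. Then 166 x² + x − 10.88 = 0, giving x = 0.253 V (positive root), so V_GS = 0.871 V.
I_D = (V_DD − V_GS)/R = (11.5 − 0.871) / 42.1 = 0.252 mA.

I_D = 0.252 mA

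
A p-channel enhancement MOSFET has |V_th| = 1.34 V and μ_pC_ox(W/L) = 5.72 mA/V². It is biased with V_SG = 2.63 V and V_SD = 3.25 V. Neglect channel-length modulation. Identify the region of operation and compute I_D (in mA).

V_ov = V_SG − |V_th| = 2.63 − 1.34 = 1.29 V.
Since V_SD = 3.25 V ≥ V_ov = 1.29 V, the device is in saturation.
I_D = ½ k_p V_ov² = 0.5 × 5.72 × 1.29² = 4.76 mA.

Saturation; I_D = 4.76 mA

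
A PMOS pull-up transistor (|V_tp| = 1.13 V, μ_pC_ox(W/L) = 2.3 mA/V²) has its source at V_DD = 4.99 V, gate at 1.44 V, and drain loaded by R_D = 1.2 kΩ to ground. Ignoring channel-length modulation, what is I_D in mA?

V_SG = V_DD − V_G = 4.99 − 1.44 = 3.55 V, so V_ov = 3.55 − 1.13 = 2.42 V.
Assume saturation: I_D = ½ k_p V_ov² = 0.5 × 2.3 × 2.42² = 6.73 mA, giving V_SD = V_DD − I_D R_D = 4.99 − 6.73 × 1.2 = -3.09 V.
But -3.09 V < V_ov = 2.42 V, so the device is actually in triode.
In triode I_D = k_p[V_ov V_SD − ½ V_SD²] and I_D = (V_DD − V_SD)/R_D. Equating: 1.38 V_SD² − 7.679 V_SD + 4.99 = 0, giving V_SD = 0.751 V (the root below V_ov).
I_D = (4.99 − 0.751) / 1.2 = 3.53 mA.

I_D = 3.53 mA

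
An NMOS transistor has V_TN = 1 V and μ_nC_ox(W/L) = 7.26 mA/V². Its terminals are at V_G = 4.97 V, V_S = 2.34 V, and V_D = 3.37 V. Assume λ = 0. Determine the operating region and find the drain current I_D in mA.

Triode; I_D = 8.34 mA

V_GS = V_G − V_S = 4.97 − 2.34 = 2.63 V; V_DS = V_D − V_S = 3.37 − 2.34 = 1.03 V.
V_ov = V_GS − V_TN = 2.63 − 1 = 1.63 V.
Since V_DS = 1.03 V < V_ov = 1.63 V, the device is in the triode region.
I_D = k_n [V_ov · V_DS − ½ V_DS²] = 7.26 × [1.63 × 1.03 − 0.5 × 1.03²] = 8.34 mA.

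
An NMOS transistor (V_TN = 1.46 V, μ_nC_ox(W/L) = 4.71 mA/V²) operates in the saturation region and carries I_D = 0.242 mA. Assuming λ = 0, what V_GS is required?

In saturation I_D = ½ k_n (V_GS − V_TN)², so V_GS − V_TN = √(2 I_D / k_n) = √(2 × 0.242 / 4.71) = 0.321 V.
V_GS = 1.46 + 0.321 = 1.78 V.

V_GS = 1.78 V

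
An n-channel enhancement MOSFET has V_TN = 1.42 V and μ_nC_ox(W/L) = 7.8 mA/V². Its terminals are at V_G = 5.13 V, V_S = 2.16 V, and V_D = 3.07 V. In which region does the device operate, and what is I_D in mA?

V_GS = V_G − V_S = 5.13 − 2.16 = 2.97 V; V_DS = V_D − V_S = 3.07 − 2.16 = 0.91 V.
V_ov = V_GS − V_TN = 2.97 − 1.42 = 1.55 V.
Since V_DS = 0.91 V < V_ov = 1.55 V, the device is in the triode region.
I_D = k_n [V_ov · V_DS − ½ V_DS²] = 7.8 × [1.55 × 0.91 − 0.5 × 0.91²] = 7.77 mA.

Triode; I_D = 7.77 mA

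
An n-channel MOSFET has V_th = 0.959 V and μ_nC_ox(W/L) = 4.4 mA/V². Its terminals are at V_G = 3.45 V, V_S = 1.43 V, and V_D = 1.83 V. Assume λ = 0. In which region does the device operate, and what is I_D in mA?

Triode; I_D = 1.52 mA

V_GS = V_G − V_S = 3.45 − 1.43 = 2.02 V; V_DS = V_D − V_S = 1.83 − 1.43 = 0.4 V.
V_ov = V_GS − V_th = 2.02 − 0.959 = 1.06 V.
Since V_DS = 0.4 V < V_ov = 1.06 V, the device is in the triode region.
I_D = k_n [V_ov · V_DS − ½ V_DS²] = 4.4 × [1.06 × 0.4 − 0.5 × 0.4²] = 1.52 mA.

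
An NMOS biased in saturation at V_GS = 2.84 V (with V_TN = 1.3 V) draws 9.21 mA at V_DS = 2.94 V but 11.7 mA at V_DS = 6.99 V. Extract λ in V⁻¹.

With V_GS fixed, I_D ∝ (1 + λ V_DS) in saturation, so I_D2/I_D1 = (1 + λ V_DS2)/(1 + λ V_DS1).
11.7/9.21 = 1.27 = (1 + 6.99 λ)/(1 + 2.94 λ).
Solving: λ (I_D1 V_DS2 − I_D2 V_DS1) = I_D2 − I_D1, so λ = (11.7 − 9.21) / (9.21 × 6.99 − 11.7 × 2.94) = 2.49 / 30 = 0.0831 V⁻¹.

λ = 0.0831 V⁻¹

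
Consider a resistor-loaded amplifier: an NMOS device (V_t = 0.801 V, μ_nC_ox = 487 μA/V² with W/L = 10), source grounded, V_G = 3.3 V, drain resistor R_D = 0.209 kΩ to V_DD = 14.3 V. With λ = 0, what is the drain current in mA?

V_GS = V_G = 3.3 V, so V_ov = 3.3 − 0.801 = 2.5 V.
k_n = μ_nC_ox · (W/L) = 4.87 mA/V².
Assume saturation: I_D = ½ k_n V_ov² = 0.5 × 4.87 × 2.5² = 15.2 mA, giving V_DS = V_DD − I_D R_D = 14.3 − 15.2 × 0.209 = 11.1 V.
V_DS = 11.1 V ≥ V_ov = 2.5 V, confirming saturation.

I_D = 15.2 mA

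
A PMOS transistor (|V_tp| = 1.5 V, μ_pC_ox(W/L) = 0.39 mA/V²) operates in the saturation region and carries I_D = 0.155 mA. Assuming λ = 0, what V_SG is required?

In saturation I_D = ½ k_p (V_SG − |V_tp|)², so V_SG − |V_tp| = √(2 I_D / k_p) = √(2 × 0.155 / 0.39) = 0.892 V.
V_SG = 1.5 + 0.892 = 2.39 V.

V_SG = 2.39 V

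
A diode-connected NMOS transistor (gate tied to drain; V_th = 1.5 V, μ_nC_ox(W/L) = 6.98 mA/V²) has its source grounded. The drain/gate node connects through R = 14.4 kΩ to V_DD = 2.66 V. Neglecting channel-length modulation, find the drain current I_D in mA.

I_D = 0.0707 mA

With gate tied to drain, V_GS = V_DS ≥ V_GS − V_th, so the device is in saturation.
KCL at the drain: ½ k_n (V_GS − V_th)² = (V_DD − V_GS)/R.
Let x = V_GS − 1.5. Then 50.3 x² + x − 1.16 = 0, giving x = 0.142 V (positive root), so V_GS = 1.64 V.
I_D = (V_DD − V_GS)/R = (2.66 − 1.64) / 14.4 = 0.0707 mA.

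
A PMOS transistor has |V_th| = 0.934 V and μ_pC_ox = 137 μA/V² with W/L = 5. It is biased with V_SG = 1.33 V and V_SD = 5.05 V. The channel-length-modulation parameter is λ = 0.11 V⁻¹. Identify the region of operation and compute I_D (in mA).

k_p = μ_pC_ox · (W/L) = 0.685 mA/V².
V_ov = V_SG − |V_th| = 1.33 − 0.934 = 0.396 V.
Since V_SD = 5.05 V ≥ V_ov = 0.396 V, the device is in saturation.
I_D = ½ k_p V_ov² (1 + λ V_SD) = 0.5 × 0.685 × 0.396² × (1 + 0.11 × 5.05) = 0.0835 mA.

Saturation; I_D = 0.0835 mA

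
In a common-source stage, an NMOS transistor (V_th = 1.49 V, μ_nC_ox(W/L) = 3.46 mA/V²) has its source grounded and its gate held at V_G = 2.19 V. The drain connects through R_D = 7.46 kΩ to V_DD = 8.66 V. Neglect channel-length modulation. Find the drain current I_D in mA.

V_GS = V_G = 2.19 V, so V_ov = 2.19 − 1.49 = 0.7 V.
Assume saturation: I_D = ½ k_n V_ov² = 0.5 × 3.46 × 0.7² = 0.848 mA, giving V_DS = V_DD − I_D R_D = 8.66 − 0.848 × 7.46 = 2.34 V.
V_DS = 2.34 V ≥ V_ov = 0.7 V, confirming saturation.

I_D = 0.848 mA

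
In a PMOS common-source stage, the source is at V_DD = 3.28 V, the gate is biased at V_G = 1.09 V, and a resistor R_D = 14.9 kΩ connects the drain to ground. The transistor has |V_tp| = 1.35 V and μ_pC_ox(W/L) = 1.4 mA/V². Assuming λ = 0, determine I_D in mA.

I_D = 0.207 mA

V_SG = V_DD − V_G = 3.28 − 1.09 = 2.19 V, so V_ov = 2.19 − 1.35 = 0.84 V.
Assume saturation: I_D = ½ k_p V_ov² = 0.5 × 1.4 × 0.84² = 0.494 mA, giving V_SD = V_DD − I_D R_D = 3.28 − 0.494 × 14.9 = -4.08 V.
But -4.08 V < V_ov = 0.84 V, so the device is actually in triode.
In triode I_D = k_p[V_ov V_SD − ½ V_SD²] and I_D = (V_DD − V_SD)/R_D. Equating: 10.4 V_SD² − 18.52 V_SD + 3.28 = 0, giving V_SD = 0.199 V (the root below V_ov).
I_D = (3.28 − 0.199) / 14.9 = 0.207 mA.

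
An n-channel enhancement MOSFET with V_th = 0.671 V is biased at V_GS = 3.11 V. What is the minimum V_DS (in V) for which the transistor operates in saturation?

The boundary between triode and saturation is V_DS = V_GS − V_th = V_ov.
V_ov = 3.11 − 0.671 = 2.44 V.

V_DS,sat = 2.44 V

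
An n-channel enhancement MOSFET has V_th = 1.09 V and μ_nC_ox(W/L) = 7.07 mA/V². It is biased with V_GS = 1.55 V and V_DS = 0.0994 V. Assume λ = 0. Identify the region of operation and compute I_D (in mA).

Triode; I_D = 0.288 mA

V_ov = V_GS − V_th = 1.55 − 1.09 = 0.46 V.
Since V_DS = 0.0994 V < V_ov = 0.46 V, the device is in the triode region.
I_D = k_n [V_ov · V_DS − ½ V_DS²] = 7.07 × [0.46 × 0.0994 − 0.5 × 0.0994²] = 0.288 mA.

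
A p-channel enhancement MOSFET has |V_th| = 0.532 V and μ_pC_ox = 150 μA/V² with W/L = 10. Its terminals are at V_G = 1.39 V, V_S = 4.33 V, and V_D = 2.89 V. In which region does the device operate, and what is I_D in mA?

V_SG = V_S − V_G = 4.33 − 1.39 = 2.94 V; V_SD = V_S − V_D = 4.33 − 2.89 = 1.44 V.
k_p = μ_pC_ox · (W/L) = 1.5 mA/V².
V_ov = V_SG − |V_th| = 2.94 − 0.532 = 2.41 V.
Since V_SD = 1.44 V < V_ov = 2.41 V, the device is in the triode region.
I_D = k_p [V_ov · V_SD − ½ V_SD²] = 1.5 × [2.41 × 1.44 − 0.5 × 1.44²] = 3.65 mA.

Triode; I_D = 3.65 mA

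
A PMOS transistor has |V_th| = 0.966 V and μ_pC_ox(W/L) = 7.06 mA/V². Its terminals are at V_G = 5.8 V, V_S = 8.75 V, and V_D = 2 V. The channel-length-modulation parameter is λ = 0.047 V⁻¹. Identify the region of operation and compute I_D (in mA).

V_SG = V_S − V_G = 8.75 − 5.8 = 2.95 V; V_SD = V_S − V_D = 8.75 − 2 = 6.75 V.
V_ov = V_SG − |V_th| = 2.95 − 0.966 = 1.98 V.
Since V_SD = 6.75 V ≥ V_ov = 1.98 V, the device is in saturation.
I_D = ½ k_p V_ov² (1 + λ V_SD) = 0.5 × 7.06 × 1.98² × (1 + 0.047 × 6.75) = 18.3 mA.

Saturation; I_D = 18.3 mA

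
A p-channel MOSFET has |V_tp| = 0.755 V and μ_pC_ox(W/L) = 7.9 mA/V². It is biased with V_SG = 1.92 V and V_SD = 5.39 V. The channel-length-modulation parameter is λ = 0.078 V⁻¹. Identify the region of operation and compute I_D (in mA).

Saturation; I_D = 7.61 mA

V_ov = V_SG − |V_tp| = 1.92 − 0.755 = 1.17 V.
Since V_SD = 5.39 V ≥ V_ov = 1.17 V, the device is in saturation.
I_D = ½ k_p V_ov² (1 + λ V_SD) = 0.5 × 7.9 × 1.17² × (1 + 0.078 × 5.39) = 7.61 mA.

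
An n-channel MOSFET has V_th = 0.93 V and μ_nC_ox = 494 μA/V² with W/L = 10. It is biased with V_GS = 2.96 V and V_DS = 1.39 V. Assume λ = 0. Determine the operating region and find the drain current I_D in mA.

Triode; I_D = 9.17 mA

k_n = μ_nC_ox · (W/L) = 4.94 mA/V².
V_ov = V_GS − V_th = 2.96 − 0.93 = 2.03 V.
Since V_DS = 1.39 V < V_ov = 2.03 V, the device is in the triode region.
I_D = k_n [V_ov · V_DS − ½ V_DS²] = 4.94 × [2.03 × 1.39 − 0.5 × 1.39²] = 9.17 mA.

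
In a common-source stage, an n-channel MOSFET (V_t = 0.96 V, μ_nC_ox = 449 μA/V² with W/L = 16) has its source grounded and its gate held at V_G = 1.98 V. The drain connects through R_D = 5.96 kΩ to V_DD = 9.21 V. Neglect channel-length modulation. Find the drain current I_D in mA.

I_D = 1.51 mA

V_GS = V_G = 1.98 V, so V_ov = 1.98 − 0.96 = 1.02 V.
k_n = μ_nC_ox · (W/L) = 7.184 mA/V².
Assume saturation: I_D = ½ k_n V_ov² = 0.5 × 7.184 × 1.02² = 3.74 mA, giving V_DS = V_DD − I_D R_D = 9.21 − 3.74 × 5.96 = -13.1 V.
But -13.1 V < V_ov = 1.02 V, so the device is actually in triode.
In triode I_D = k_n[V_ov V_DS − ½ V_DS²] and I_D = (V_DD − V_DS)/R_D. Equating: 21.4 V_DS² − 44.67 V_DS + 9.21 = 0, giving V_DS = 0.232 V (the root below V_ov).
I_D = (9.21 − 0.232) / 5.96 = 1.51 mA.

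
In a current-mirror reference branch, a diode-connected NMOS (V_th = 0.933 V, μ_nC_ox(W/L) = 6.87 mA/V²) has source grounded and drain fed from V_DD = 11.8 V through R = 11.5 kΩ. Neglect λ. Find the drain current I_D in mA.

With gate tied to drain, V_GS = V_DS ≥ V_GS − V_th, so the device is in saturation.
KCL at the drain: ½ k_n (V_GS − V_th)² = (V_DD − V_GS)/R.
Let x = V_GS − 0.933. Then 39.5 x² + x − 10.87 = 0, giving x = 0.512 V (positive root), so V_GS = 1.44 V.
I_D = (V_DD − V_GS)/R = (11.8 − 1.44) / 11.5 = 0.9 mA.

I_D = 0.900 mA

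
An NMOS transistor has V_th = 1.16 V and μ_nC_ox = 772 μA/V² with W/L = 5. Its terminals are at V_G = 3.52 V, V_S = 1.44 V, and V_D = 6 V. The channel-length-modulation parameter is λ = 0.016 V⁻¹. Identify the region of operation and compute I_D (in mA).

Saturation; I_D = 1.75 mA

V_GS = V_G − V_S = 3.52 − 1.44 = 2.08 V; V_DS = V_D − V_S = 6 − 1.44 = 4.56 V.
k_n = μ_nC_ox · (W/L) = 3.86 mA/V².
V_ov = V_GS − V_th = 2.08 − 1.16 = 0.92 V.
Since V_DS = 4.56 V ≥ V_ov = 0.92 V, the device is in saturation.
I_D = ½ k_n V_ov² (1 + λ V_DS) = 0.5 × 3.86 × 0.92² × (1 + 0.016 × 4.56) = 1.75 mA.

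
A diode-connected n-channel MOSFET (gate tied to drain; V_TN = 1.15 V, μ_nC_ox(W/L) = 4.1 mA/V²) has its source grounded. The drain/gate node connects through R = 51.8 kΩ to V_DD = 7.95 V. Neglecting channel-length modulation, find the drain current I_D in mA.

I_D = 0.126 mA

With gate tied to drain, V_GS = V_DS ≥ V_GS − V_TN, so the device is in saturation.
KCL at the drain: ½ k_n (V_GS − V_TN)² = (V_DD − V_GS)/R.
Let x = V_GS − 1.15. Then 106 x² + x − 6.8 = 0, giving x = 0.248 V (positive root), so V_GS = 1.4 V.
I_D = (V_DD − V_GS)/R = (7.95 − 1.4) / 51.8 = 0.126 mA.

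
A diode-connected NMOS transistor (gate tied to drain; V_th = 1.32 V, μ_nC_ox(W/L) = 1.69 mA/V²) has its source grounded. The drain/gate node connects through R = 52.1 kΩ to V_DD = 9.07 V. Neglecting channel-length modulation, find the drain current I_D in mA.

I_D = 0.141 mA

With gate tied to drain, V_GS = V_DS ≥ V_GS − V_th, so the device is in saturation.
KCL at the drain: ½ k_n (V_GS − V_th)² = (V_DD − V_GS)/R.
Let x = V_GS − 1.32. Then 44 x² + x − 7.75 = 0, giving x = 0.408 V (positive root), so V_GS = 1.73 V.
I_D = (V_DD − V_GS)/R = (9.07 − 1.73) / 52.1 = 0.141 mA.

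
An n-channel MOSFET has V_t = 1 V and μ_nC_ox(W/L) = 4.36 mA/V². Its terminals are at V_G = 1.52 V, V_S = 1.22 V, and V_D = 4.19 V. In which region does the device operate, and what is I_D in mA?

V_GS = V_G − V_S = 1.52 − 1.22 = 0.3 V; V_DS = V_D − V_S = 4.19 − 1.22 = 2.97 V.
V_GS = 0.3 V < V_t = 1 V, so the transistor is in cutoff.

Cutoff; I_D = 0 mA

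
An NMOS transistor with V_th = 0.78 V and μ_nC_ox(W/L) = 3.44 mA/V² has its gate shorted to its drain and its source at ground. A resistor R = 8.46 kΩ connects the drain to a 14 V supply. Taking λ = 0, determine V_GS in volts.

With gate tied to drain, V_GS = V_DS ≥ V_GS − V_th, so the device is in saturation.
KCL at the drain: ½ k_n (V_GS − V_th)² = (V_DD − V_GS)/R.
Let x = V_GS − 0.78. Then 14.6 x² + x − 13.22 = 0, giving x = 0.919 V (positive root), so V_GS = 1.7 V.
I_D = (V_DD − V_GS)/R = (14 − 1.7) / 8.46 = 1.45 mA.

V_GS = 1.70 V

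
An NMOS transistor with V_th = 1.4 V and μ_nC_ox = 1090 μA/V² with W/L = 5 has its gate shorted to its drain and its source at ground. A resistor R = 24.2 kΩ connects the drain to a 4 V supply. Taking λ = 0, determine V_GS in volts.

V_GS = 1.59 V

With gate tied to drain, V_GS = V_DS ≥ V_GS − V_th, so the device is in saturation.
k_n = μ_nC_ox · (W/L) = 5.45 mA/V².
KCL at the drain: ½ k_n (V_GS − V_th)² = (V_DD − V_GS)/R.
Let x = V_GS − 1.4. Then 65.9 x² + x − 2.6 = 0, giving x = 0.191 V (positive root), so V_GS = 1.59 V.
I_D = (V_DD − V_GS)/R = (4 − 1.59) / 24.2 = 0.0995 mA.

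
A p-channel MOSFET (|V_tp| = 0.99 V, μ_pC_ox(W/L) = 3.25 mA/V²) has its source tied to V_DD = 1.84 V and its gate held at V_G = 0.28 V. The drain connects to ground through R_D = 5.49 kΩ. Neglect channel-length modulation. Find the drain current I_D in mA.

I_D = 0.300 mA

V_SG = V_DD − V_G = 1.84 − 0.28 = 1.56 V, so V_ov = 1.56 − 0.99 = 0.57 V.
Assume saturation: I_D = ½ k_p V_ov² = 0.5 × 3.25 × 0.57² = 0.528 mA, giving V_SD = V_DD − I_D R_D = 1.84 − 0.528 × 5.49 = -1.06 V.
But -1.06 V < V_ov = 0.57 V, so the device is actually in triode.
In triode I_D = k_p[V_ov V_SD − ½ V_SD²] and I_D = (V_DD − V_SD)/R_D. Equating: 8.92 V_SD² − 11.17 V_SD + 1.84 = 0, giving V_SD = 0.195 V (the root below V_ov).
I_D = (1.84 − 0.195) / 5.49 = 0.3 mA.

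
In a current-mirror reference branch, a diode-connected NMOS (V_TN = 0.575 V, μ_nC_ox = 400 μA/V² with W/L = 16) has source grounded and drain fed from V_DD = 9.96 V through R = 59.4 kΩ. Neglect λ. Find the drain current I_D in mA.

I_D = 0.154 mA

With gate tied to drain, V_GS = V_DS ≥ V_GS − V_TN, so the device is in saturation.
k_n = μ_nC_ox · (W/L) = 6.4 mA/V².
KCL at the drain: ½ k_n (V_GS − V_TN)² = (V_DD − V_GS)/R.
Let x = V_GS − 0.575. Then 190 x² + x − 9.385 = 0, giving x = 0.22 V (positive root), so V_GS = 0.795 V.
I_D = (V_DD − V_GS)/R = (9.96 − 0.795) / 59.4 = 0.154 mA.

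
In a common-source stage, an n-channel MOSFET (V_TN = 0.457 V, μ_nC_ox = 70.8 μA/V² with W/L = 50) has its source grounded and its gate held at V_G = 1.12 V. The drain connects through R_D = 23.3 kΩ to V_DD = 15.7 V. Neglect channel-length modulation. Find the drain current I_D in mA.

V_GS = V_G = 1.12 V, so V_ov = 1.12 − 0.457 = 0.663 V.
k_n = μ_nC_ox · (W/L) = 3.54 mA/V².
Assume saturation: I_D = ½ k_n V_ov² = 0.5 × 3.54 × 0.663² = 0.778 mA, giving V_DS = V_DD − I_D R_D = 15.7 − 0.778 × 23.3 = -2.43 V.
But -2.43 V < V_ov = 0.663 V, so the device is actually in triode.
In triode I_D = k_n[V_ov V_DS − ½ V_DS²] and I_D = (V_DD − V_DS)/R_D. Equating: 41.2 V_DS² − 55.69 V_DS + 15.7 = 0, giving V_DS = 0.401 V (the root below V_ov).
I_D = (15.7 − 0.401) / 23.3 = 0.657 mA.

I_D = 0.657 mA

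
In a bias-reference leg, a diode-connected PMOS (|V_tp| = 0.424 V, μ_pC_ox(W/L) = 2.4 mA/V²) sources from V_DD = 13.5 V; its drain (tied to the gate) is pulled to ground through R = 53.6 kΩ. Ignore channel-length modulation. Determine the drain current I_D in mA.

With gate tied to drain, V_SG = V_SD ≥ V_SG − |V_tp|, so the device is in saturation.
KCL at the drain: ½ k_p (V_SG − |V_tp|)² = (V_DD − V_SG)/R.
Let x = V_SG − 0.424. Then 64.3 x² + x − 13.08 = 0, giving x = 0.443 V (positive root), so V_SG = 0.867 V.
I_D = (V_DD − V_SG)/R = (13.5 − 0.867) / 53.6 = 0.236 mA.

I_D = 0.236 mA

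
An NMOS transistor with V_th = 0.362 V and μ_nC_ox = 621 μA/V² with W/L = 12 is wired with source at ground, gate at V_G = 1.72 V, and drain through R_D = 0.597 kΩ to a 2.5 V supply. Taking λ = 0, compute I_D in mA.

V_GS = V_G = 1.72 V, so V_ov = 1.72 − 0.362 = 1.36 V.
k_n = μ_nC_ox · (W/L) = 7.452 mA/V².
Assume saturation: I_D = ½ k_n V_ov² = 0.5 × 7.452 × 1.36² = 6.87 mA, giving V_DS = V_DD − I_D R_D = 2.5 − 6.87 × 0.597 = -1.6 V.
But -1.6 V < V_ov = 1.36 V, so the device is actually in triode.
In triode I_D = k_n[V_ov V_DS − ½ V_DS²] and I_D = (V_DD − V_DS)/R_D. Equating: 2.22 V_DS² − 7.042 V_DS + 2.5 = 0, giving V_DS = 0.407 V (the root below V_ov).
I_D = (2.5 − 0.407) / 0.597 = 3.51 mA.

I_D = 3.51 mA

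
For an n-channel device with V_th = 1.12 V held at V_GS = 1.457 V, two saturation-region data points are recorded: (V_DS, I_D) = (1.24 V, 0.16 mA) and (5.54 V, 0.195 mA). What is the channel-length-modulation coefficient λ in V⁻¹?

With V_GS fixed, I_D ∝ (1 + λ V_DS) in saturation, so I_D2/I_D1 = (1 + λ V_DS2)/(1 + λ V_DS1).
0.195/0.16 = 1.219 = (1 + 5.54 λ)/(1 + 1.24 λ).
Solving: λ (I_D1 V_DS2 − I_D2 V_DS1) = I_D2 − I_D1, so λ = (0.195 − 0.16) / (0.16 × 5.54 − 0.195 × 1.24) = 0.035 / 0.645 = 0.0543 V⁻¹.

λ = 0.0543 V⁻¹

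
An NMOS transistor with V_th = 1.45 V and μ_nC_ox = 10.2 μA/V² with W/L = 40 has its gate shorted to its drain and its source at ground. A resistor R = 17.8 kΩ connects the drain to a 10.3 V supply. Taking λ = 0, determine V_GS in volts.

V_GS = 2.88 V

With gate tied to drain, V_GS = V_DS ≥ V_GS − V_th, so the device is in saturation.
k_n = μ_nC_ox · (W/L) = 0.408 mA/V².
KCL at the drain: ½ k_n (V_GS − V_th)² = (V_DD − V_GS)/R.
Let x = V_GS − 1.45. Then 3.63 x² + x − 8.85 = 0, giving x = 1.43 V (positive root), so V_GS = 2.88 V.
I_D = (V_DD − V_GS)/R = (10.3 − 2.88) / 17.8 = 0.417 mA.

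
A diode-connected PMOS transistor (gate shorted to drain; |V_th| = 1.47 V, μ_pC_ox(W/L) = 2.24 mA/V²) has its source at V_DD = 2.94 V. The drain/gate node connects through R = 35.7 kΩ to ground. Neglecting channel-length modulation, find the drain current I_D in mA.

I_D = 0.0361 mA

With gate tied to drain, V_SG = V_SD ≥ V_SG − |V_th|, so the device is in saturation.
KCL at the drain: ½ k_p (V_SG − |V_th|)² = (V_DD − V_SG)/R.
Let x = V_SG − 1.47. Then 40 x² + x − 1.47 = 0, giving x = 0.18 V (positive root), so V_SG = 1.65 V.
I_D = (V_DD − V_SG)/R = (2.94 − 1.65) / 35.7 = 0.0361 mA.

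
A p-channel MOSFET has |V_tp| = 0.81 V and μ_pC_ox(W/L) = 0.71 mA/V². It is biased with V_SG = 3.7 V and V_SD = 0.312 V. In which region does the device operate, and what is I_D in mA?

V_ov = V_SG − |V_tp| = 3.7 − 0.81 = 2.89 V.
Since V_SD = 0.312 V < V_ov = 2.89 V, the device is in the triode region.
I_D = k_p [V_ov · V_SD − ½ V_SD²] = 0.71 × [2.89 × 0.312 − 0.5 × 0.312²] = 0.606 mA.

Triode; I_D = 0.606 mA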